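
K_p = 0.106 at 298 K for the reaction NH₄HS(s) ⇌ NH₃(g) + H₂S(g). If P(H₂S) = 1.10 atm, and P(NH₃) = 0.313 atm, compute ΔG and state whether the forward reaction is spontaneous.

ΔG = 2.92 kJ/mol; the forward reaction is non-spontaneous

(NH₄HS is a pure solid — omitted from Q_p.)
Q_p = P(NH₃)·P(H₂S) = (0.313)·(1.10) = 0.344
ΔG = RT ln(Q_p/K_p) = (8.314 J mol⁻¹ K⁻¹)(298 K) × ln(0.344/0.106)
   = (2.478 kJ/mol)(1.177) = 2.92 kJ/mol
ΔG > 0, so the forward reaction is non-spontaneous (proceeds in reverse).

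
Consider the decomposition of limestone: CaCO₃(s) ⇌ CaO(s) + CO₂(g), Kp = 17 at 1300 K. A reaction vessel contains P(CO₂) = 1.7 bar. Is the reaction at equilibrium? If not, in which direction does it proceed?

in the forward direction

(CaCO₃, CaO are pure solids — omitted from Qp.)
Qp = P(CO₂) = 1.7
Qp = 1.7 < Kp = 17, so the forward reaction proceeds.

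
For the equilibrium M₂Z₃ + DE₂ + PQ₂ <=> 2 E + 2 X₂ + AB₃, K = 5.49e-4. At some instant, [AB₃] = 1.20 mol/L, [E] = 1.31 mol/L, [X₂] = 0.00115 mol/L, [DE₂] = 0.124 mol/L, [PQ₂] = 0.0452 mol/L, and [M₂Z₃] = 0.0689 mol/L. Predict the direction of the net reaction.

toward reactants

Q = [E]²·[X₂]²·[AB₃] / ([M₂Z₃]·[DE₂]·[PQ₂]) = (1.31)²·(0.00115)²·(1.20) / ((0.0689)·(0.124)·(0.0452)) = 0.00705
Q = 0.00705 > K = 5.49e-4, so the reverse reaction proceeds.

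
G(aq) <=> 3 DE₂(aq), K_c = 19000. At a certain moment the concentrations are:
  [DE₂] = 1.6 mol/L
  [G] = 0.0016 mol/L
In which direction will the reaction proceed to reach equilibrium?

toward products

Q_c = [DE₂]³ / [G] = (1.6)³ / (0.0016) = 2600
Q_c = 2600 < K_c = 19000, so the forward reaction proceeds.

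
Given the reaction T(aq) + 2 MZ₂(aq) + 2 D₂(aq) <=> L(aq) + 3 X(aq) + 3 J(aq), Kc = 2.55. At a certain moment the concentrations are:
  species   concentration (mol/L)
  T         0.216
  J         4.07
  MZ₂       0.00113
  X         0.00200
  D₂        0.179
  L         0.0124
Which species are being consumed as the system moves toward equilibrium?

Qc = [L]·[X]³·[J]³ / ([T]·[MZ₂]²·[D₂]²) = (0.0124)·(0.00200)³·(4.07)³ / ((0.216)·(0.00113)²·(0.179)²) = 0.757
Qc = 0.757 < Kc = 2.55: net forward reaction.

T, MZ₂, D₂ (reactants)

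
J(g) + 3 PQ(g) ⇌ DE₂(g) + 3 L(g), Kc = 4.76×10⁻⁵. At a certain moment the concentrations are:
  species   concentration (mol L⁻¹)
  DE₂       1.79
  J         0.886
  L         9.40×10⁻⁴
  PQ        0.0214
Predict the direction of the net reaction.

Qc = [DE₂]·[L]³ / ([J]·[PQ]³) = (1.79)·(9.40×10⁻⁴)³ / ((0.886)·(0.0214)³) = 1.71×10⁻⁴
Qc = 1.71×10⁻⁴ > Kc = 4.76×10⁻⁵, so the reverse reaction proceeds.

reverse (toward reactants)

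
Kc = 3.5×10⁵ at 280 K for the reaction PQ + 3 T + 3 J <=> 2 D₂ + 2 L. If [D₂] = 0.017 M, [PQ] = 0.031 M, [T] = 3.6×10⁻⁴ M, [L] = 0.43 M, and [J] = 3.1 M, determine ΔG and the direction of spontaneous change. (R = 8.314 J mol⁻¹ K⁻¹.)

Qc = [D₂]²·[L]² / ([PQ]·[T]³·[J]³) = (0.017)²·(0.43)² / ((0.031)·(3.6×10⁻⁴)³·(3.1)³) = 1.24×10⁶
ΔG = RT ln(Qc/Kc) = (8.314 J mol⁻¹ K⁻¹)(280 K) × ln(1.24×10⁶/3.5×10⁵)
   = (2.328 kJ/mol)(1.265) = 2.94 kJ/mol
ΔG > 0, so the forward reaction is non-spontaneous (proceeds in reverse).

ΔG = 2.94 kJ/mol; the forward reaction is non-spontaneous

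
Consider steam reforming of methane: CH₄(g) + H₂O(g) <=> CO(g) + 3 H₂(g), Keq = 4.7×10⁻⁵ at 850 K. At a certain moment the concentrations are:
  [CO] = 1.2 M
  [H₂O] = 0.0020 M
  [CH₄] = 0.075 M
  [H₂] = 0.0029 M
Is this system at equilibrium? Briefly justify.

no; Q > K, reaction proceeds in reverse

Q = [CO]·[H₂]³ / ([CH₄]·[H₂O]) = (1.2)·(0.0029)³ / ((0.075)·(0.0020)) = 2.0×10⁻⁴
Q = 2.0×10⁻⁴ > Keq = 4.7×10⁻⁵: net reverse reaction.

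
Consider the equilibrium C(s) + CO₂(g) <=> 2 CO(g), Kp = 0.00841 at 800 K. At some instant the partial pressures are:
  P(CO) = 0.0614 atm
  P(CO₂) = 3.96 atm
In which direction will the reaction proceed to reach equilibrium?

forward (toward products)

(C is a pure solid — omitted from Qp.)
Qp = P(CO)² / P(CO₂) = (0.0614)² / (3.96) = 9.52×10⁻⁴
Qp = 9.52×10⁻⁴ < Kp = 0.00841, so the forward reaction proceeds.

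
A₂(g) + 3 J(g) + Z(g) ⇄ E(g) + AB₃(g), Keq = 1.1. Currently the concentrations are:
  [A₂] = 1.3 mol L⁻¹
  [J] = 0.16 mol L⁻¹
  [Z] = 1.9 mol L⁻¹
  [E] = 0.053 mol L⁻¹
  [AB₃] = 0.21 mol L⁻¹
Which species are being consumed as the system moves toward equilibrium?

Q = [E]·[AB₃] / ([A₂]·[J]³·[Z]) = (0.053)·(0.21) / ((1.3)·(0.16)³·(1.9)) = 1.1
Q = 1.1 = Keq; the system is at equilibrium.

none (at equilibrium)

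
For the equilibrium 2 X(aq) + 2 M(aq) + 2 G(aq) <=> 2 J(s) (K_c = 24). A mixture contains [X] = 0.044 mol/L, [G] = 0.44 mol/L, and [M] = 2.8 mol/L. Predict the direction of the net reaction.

in the reverse direction

(J is a pure solid — omitted from Q_c.)
Q_c = 1 / ([X]²·[M]²·[G]²) = 1 / ((0.044)²·(2.8)²·(0.44)²) = 340
Q_c = 340 > K_c = 24, so the reverse reaction proceeds.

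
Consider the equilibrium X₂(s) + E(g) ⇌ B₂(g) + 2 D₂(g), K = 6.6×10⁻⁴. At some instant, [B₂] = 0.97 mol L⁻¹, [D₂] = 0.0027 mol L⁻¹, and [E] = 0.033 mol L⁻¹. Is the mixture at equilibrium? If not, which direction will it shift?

no; Q < K, reaction proceeds forward

(X₂ is a pure solid — omitted from Q.)
Q = [B₂]·[D₂]² / [E] = (0.97)·(0.0027)² / (0.033) = 2.1×10⁻⁴
Q = 2.1×10⁻⁴ < K = 6.6×10⁻⁴: net forward reaction.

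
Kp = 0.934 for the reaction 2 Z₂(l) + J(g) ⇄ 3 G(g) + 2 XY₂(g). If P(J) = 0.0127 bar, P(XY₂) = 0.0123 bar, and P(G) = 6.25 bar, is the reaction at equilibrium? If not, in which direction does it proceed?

(Z₂ is a pure liquid — omitted from Qp.)
Qp = P(G)³·P(XY₂)² / P(J) = (6.25)³·(0.0123)² / (0.0127) = 2.91
Qp = 2.91 > Kp = 0.934, so the reverse reaction proceeds.

in the reverse direction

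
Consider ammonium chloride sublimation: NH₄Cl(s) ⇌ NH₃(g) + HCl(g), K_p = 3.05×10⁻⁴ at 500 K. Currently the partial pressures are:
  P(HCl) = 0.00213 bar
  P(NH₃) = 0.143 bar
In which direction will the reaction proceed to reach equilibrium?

(NH₄Cl is a pure solid — omitted from Q_p.)
Q_p = P(NH₃)·P(HCl) = (0.143)·(0.00213) = 3.05×10⁻⁴
Q_p = 3.05×10⁻⁴ = K_p, so the system is already at equilibrium.

at equilibrium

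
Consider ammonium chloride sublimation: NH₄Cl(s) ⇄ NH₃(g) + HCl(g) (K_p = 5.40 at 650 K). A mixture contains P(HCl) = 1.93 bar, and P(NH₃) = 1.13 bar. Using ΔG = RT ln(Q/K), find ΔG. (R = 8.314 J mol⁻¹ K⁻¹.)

(NH₄Cl is a pure solid — omitted from Q_p.)
Q_p = P(NH₃)·P(HCl) = (1.13)·(1.93) = 2.18
ΔG = RT ln(Q_p/K_p) = (8.314 J mol⁻¹ K⁻¹)(650 K) × ln(2.18/5.40)
   = (5.404 kJ/mol)(-0.9071) = -4.90 kJ/mol
ΔG < 0, so the forward reaction is spontaneous (proceeds forward).

ΔG = -4.90 kJ/mol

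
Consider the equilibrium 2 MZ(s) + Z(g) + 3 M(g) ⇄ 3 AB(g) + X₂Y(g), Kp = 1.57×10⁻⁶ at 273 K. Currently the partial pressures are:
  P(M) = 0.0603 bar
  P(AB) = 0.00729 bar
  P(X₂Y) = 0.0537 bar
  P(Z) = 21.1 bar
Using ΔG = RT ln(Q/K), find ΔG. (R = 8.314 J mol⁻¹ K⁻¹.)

ΔG = 2.39 kJ/mol

(MZ is a pure solid — omitted from Qp.)
Qp = P(AB)³·P(X₂Y) / (P(Z)·P(M)³) = (0.00729)³·(0.0537) / ((21.1)·(0.0603)³) = 4.50×10⁻⁶
ΔG = RT ln(Qp/Kp) = (8.314 J mol⁻¹ K⁻¹)(273 K) × ln(4.50×10⁻⁶/1.57×10⁻⁶)
   = (2.270 kJ/mol)(1.053) = 2.39 kJ/mol
ΔG > 0, so the forward reaction is non-spontaneous (proceeds in reverse).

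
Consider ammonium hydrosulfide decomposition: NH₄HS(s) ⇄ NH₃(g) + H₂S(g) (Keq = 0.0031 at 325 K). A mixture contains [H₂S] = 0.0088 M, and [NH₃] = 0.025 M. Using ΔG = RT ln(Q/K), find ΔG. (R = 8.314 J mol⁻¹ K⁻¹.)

ΔG = -7.15 kJ/mol

(NH₄HS is a pure solid — omitted from Q.)
Q = [NH₃]·[H₂S] = (0.025)·(0.0088) = 2.20×10⁻⁴
ΔG = RT ln(Q/Keq) = (8.314 J mol⁻¹ K⁻¹)(325 K) × ln(2.20×10⁻⁴/0.0031)
   = (2.702 kJ/mol)(-2.646) = -7.15 kJ/mol
ΔG < 0, so the forward reaction is spontaneous (proceeds forward).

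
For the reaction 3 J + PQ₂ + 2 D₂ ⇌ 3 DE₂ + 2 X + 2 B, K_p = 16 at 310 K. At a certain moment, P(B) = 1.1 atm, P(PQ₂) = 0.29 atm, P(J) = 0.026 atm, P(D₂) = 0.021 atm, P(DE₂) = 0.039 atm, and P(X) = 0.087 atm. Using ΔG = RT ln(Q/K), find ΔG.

Q_p = P(DE₂)³·P(X)²·P(B)² / (P(J)³·P(PQ₂)·P(D₂)²) = (0.039)³·(0.087)²·(1.1)² / ((0.026)³·(0.29)·(0.021)²) = 242
ΔG = RT ln(Q_p/K_p) = (8.314 J mol⁻¹ K⁻¹)(310 K) × ln(242/16)
   = (2.577 kJ/mol)(2.716) = 7.00 kJ/mol
ΔG > 0, so the forward reaction is non-spontaneous (proceeds in reverse).

ΔG = 7.00 kJ/mol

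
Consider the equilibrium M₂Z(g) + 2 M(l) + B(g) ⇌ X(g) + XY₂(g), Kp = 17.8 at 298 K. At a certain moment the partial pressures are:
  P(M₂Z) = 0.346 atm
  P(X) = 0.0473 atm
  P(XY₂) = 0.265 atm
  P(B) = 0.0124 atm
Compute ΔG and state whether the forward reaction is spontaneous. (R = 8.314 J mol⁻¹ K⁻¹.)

ΔG = -4.48 kJ/mol; the forward reaction is spontaneous

(M is a pure liquid — omitted from Qp.)
Qp = P(X)·P(XY₂) / (P(M₂Z)·P(B)) = (0.0473)·(0.265) / ((0.346)·(0.0124)) = 2.92
ΔG = RT ln(Qp/Kp) = (8.314 J mol⁻¹ K⁻¹)(298 K) × ln(2.92/17.8)
   = (2.478 kJ/mol)(-1.808) = -4.48 kJ/mol
ΔG < 0, so the forward reaction is spontaneous (proceeds forward).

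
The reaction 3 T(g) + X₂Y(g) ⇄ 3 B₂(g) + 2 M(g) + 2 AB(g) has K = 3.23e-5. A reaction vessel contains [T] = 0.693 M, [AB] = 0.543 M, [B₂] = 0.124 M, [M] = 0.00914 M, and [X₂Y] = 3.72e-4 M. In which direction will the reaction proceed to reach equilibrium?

Q = [B₂]³·[M]²·[AB]² / ([T]³·[X₂Y]) = (0.124)³·(0.00914)²·(0.543)² / ((0.693)³·(3.72e-4)) = 3.79e-4
Q = 3.79e-4 > K = 3.23e-5, so the reverse reaction proceeds.

toward reactants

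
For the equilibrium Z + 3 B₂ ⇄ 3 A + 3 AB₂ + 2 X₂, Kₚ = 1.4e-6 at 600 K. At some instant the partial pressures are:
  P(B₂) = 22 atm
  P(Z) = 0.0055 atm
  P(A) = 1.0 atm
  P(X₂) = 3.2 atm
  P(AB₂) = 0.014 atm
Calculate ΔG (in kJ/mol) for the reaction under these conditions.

ΔG = -5.34 kJ/mol

Qₚ = P(A)³·P(AB₂)³·P(X₂)² / (P(Z)·P(B₂)³) = (1.0)³·(0.014)³·(3.2)² / ((0.0055)·(22)³) = 4.80e-7
ΔG = RT ln(Qₚ/Kₚ) = (8.314 J mol⁻¹ K⁻¹)(600 K) × ln(4.80e-7/1.4e-6)
   = (4.988 kJ/mol)(-1.070) = -5.34 kJ/mol
ΔG < 0, so the forward reaction is spontaneous (proceeds forward).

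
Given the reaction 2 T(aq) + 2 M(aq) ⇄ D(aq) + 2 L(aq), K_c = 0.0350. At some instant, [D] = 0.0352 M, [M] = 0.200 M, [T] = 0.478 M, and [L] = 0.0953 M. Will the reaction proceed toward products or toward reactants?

Q_c = [D]·[L]² / ([T]²·[M]²) = (0.0352)·(0.0953)² / ((0.478)²·(0.200)²) = 0.0350
Q_c = 0.0350 = K_c, so the system is already at equilibrium.

at equilibrium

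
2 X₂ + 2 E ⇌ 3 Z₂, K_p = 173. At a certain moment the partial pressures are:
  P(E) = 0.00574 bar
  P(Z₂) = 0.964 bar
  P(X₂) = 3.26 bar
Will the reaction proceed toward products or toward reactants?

Q_p = P(Z₂)³ / (P(X₂)²·P(E)²) = (0.964)³ / ((3.26)²·(0.00574)²) = 2560
Q_p = 2560 > K_p = 173, so the reverse reaction proceeds.

reverse (toward reactants)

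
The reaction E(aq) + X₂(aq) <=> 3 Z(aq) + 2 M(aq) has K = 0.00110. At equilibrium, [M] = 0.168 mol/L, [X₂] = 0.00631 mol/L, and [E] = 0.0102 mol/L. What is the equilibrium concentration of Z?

At equilibrium, K = [Z]³·[M]² / ([E]·[X₂]) = 0.00110.
([Z])³·(0.168)² / ((0.0102)·(0.00631)) = 0.00110
[Z]³ = 2.51×10⁻⁶ ⇒ [Z] = 0.0136 mol/L

[Z] = 0.0136 mol/L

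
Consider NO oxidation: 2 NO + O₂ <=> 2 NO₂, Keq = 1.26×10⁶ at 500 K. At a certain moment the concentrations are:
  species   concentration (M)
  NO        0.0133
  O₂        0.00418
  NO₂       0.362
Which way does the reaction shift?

Q = [NO₂]² / ([NO]²·[O₂]) = (0.362)² / ((0.0133)²·(0.00418)) = 1.77×10⁵
Q = 1.77×10⁵ < Keq = 1.26×10⁶, so the forward reaction proceeds.

forward (toward products)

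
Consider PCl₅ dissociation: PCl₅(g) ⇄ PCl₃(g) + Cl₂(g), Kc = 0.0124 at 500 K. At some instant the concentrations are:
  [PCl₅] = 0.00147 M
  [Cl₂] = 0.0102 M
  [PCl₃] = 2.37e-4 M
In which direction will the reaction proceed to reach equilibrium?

Qc = [PCl₃]·[Cl₂] / [PCl₅] = (2.37e-4)·(0.0102) / (0.00147) = 0.00164
Qc = 0.00164 < Kc = 0.0124, so the forward reaction proceeds.

forward (toward products)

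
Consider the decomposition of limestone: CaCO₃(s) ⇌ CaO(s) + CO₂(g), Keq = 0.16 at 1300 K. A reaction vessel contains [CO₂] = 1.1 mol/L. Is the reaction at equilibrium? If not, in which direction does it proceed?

(CaCO₃, CaO are pure solids — omitted from Q.)
Q = [CO₂] = 1.1
Q = 1.1 > Keq = 0.16, so the reverse reaction proceeds.

to the left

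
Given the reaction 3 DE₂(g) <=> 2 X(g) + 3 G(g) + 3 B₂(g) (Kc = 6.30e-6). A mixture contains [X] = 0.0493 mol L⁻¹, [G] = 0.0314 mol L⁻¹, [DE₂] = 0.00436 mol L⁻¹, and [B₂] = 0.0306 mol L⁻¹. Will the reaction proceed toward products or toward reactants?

to the left

Qc = [X]²·[G]³·[B₂]³ / [DE₂]³ = (0.0493)²·(0.0314)³·(0.0306)³ / (0.00436)³ = 2.60e-5
Qc = 2.60e-5 > Kc = 6.30e-6, so the reverse reaction proceeds.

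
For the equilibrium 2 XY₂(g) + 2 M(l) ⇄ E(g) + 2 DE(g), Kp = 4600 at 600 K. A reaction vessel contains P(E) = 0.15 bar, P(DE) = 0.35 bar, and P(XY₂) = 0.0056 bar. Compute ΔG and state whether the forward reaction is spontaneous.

(M is a pure liquid — omitted from Qp.)
Qp = P(E)·P(DE)² / P(XY₂)² = (0.15)·(0.35)² / (0.0056)² = 586
ΔG = RT ln(Qp/Kp) = (8.314 J mol⁻¹ K⁻¹)(600 K) × ln(586/4600)
   = (4.988 kJ/mol)(-2.060) = -10.3 kJ/mol
ΔG < 0, so the forward reaction is spontaneous (proceeds forward).

ΔG = -10.3 kJ/mol; the forward reaction is spontaneous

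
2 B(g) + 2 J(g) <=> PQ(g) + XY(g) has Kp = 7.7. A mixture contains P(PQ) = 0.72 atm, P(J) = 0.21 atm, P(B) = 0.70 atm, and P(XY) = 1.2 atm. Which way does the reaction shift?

toward reactants

Qp = P(PQ)·P(XY) / (P(B)²·P(J)²) = (0.72)·(1.2) / ((0.70)²·(0.21)²) = 40
Qp = 40 > Kp = 7.7, so the reverse reaction proceeds.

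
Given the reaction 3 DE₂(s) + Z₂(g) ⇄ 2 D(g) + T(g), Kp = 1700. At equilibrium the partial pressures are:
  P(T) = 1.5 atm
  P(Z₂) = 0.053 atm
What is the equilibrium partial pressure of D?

(DE₂ is a pure solid — omitted from Kp.)
At equilibrium, Kp = P(D)²·P(T) / P(Z₂) = 1700.
(P(D))²·(1.5) / (0.053) = 1700
P(D)² = 60.1 ⇒ P(D) = 7.8 atm

P(D) = 7.8 atm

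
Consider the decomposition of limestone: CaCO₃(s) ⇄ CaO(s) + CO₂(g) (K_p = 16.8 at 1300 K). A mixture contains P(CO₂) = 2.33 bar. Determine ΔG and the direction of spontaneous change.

ΔG = -21.4 kJ/mol; the forward reaction is spontaneous

(CaCO₃, CaO are pure solids — omitted from Q_p.)
Q_p = P(CO₂) = 2.33
ΔG = RT ln(Q_p/K_p) = (8.314 J mol⁻¹ K⁻¹)(1300 K) × ln(2.33/16.8)
   = (10.81 kJ/mol)(-1.976) = -21.4 kJ/mol
ΔG < 0, so the forward reaction is spontaneous (proceeds forward).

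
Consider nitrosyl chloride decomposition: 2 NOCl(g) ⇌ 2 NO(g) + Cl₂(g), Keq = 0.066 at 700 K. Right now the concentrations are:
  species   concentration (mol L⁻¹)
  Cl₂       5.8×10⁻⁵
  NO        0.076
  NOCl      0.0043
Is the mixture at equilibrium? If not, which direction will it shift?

no; Q < K, reaction proceeds forward

Q = [NO]²·[Cl₂] / [NOCl]² = (0.076)²·(5.8×10⁻⁵) / (0.0043)² = 0.018
Q = 0.018 < Keq = 0.066: net forward reaction.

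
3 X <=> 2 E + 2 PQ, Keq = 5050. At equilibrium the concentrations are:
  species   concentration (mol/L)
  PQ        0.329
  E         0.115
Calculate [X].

[X] = 0.00657 mol/L

At equilibrium, Keq = [E]²·[PQ]² / [X]³ = 5050.
(0.115)²·(0.329)² / ([X])³ = 5050
[X]³ = 2.83e-7 ⇒ [X] = 0.00657 mol/L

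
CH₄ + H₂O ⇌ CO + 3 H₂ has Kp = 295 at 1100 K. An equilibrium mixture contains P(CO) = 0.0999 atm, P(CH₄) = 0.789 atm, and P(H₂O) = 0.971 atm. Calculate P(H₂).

At equilibrium, Kp = P(CO)·P(H₂)³ / (P(CH₄)·P(H₂O)) = 295.
(0.0999)·(P(H₂))³ / ((0.789)·(0.971)) = 295
P(H₂)³ = 2260 ⇒ P(H₂) = 13.1 atm

P(H₂) = 13.1 atm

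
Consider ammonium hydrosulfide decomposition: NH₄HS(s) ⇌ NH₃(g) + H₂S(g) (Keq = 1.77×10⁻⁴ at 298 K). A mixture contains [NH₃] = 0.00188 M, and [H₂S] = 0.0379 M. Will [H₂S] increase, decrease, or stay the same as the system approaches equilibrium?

increase

(NH₄HS is a pure solid — omitted from Q.)
Q = [NH₃]·[H₂S] = (0.00188)·(0.0379) = 7.13×10⁻⁵
Q = 7.13×10⁻⁵ < Keq = 1.77×10⁻⁴: net forward reaction.
H₂S is a product, so it increases.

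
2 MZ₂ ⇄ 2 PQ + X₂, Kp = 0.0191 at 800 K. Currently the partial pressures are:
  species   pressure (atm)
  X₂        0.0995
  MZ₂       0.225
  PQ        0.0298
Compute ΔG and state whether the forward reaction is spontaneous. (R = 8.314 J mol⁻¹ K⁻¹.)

ΔG = -15.9 kJ/mol; the forward reaction is spontaneous

Qp = P(PQ)²·P(X₂) / P(MZ₂)² = (0.0298)²·(0.0995) / (0.225)² = 0.00175
ΔG = RT ln(Qp/Kp) = (8.314 J mol⁻¹ K⁻¹)(800 K) × ln(0.00175/0.0191)
   = (6.651 kJ/mol)(-2.390) = -15.9 kJ/mol
ΔG < 0, so the forward reaction is spontaneous (proceeds forward).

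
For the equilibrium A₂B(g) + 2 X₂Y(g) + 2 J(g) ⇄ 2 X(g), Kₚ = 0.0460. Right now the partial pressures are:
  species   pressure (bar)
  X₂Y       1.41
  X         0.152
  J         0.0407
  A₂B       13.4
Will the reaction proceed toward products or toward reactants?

toward reactants

Qₚ = P(X)² / (P(A₂B)·P(X₂Y)²·P(J)²) = (0.152)² / ((13.4)·(1.41)²·(0.0407)²) = 0.524
Qₚ = 0.524 > Kₚ = 0.0460, so the reverse reaction proceeds.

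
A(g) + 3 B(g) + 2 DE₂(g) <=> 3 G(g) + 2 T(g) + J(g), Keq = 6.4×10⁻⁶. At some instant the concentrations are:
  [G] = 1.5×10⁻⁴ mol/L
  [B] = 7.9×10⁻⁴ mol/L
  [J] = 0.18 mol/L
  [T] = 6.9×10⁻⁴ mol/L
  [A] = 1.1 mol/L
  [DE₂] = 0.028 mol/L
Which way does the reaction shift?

Q = [G]³·[T]²·[J] / ([A]·[B]³·[DE₂]²) = (1.5×10⁻⁴)³·(6.9×10⁻⁴)²·(0.18) / ((1.1)·(7.9×10⁻⁴)³·(0.028)²) = 6.8×10⁻⁷
Q = 6.8×10⁻⁷ < Keq = 6.4×10⁻⁶, so the forward reaction proceeds.

toward products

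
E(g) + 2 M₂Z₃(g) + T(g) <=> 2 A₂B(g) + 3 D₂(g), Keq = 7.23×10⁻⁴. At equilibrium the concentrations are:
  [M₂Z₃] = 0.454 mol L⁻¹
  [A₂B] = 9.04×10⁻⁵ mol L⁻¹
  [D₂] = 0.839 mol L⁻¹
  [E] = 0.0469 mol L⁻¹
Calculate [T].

[T] = 6.91×10⁻⁴ mol L⁻¹

At equilibrium, Keq = [A₂B]²·[D₂]³ / ([E]·[M₂Z₃]²·[T]) = 7.23×10⁻⁴.
(9.04×10⁻⁵)²·(0.839)³ / ((0.0469)·(0.454)²·([T])) = 7.23×10⁻⁴
[T] = 6.91×10⁻⁴ mol L⁻¹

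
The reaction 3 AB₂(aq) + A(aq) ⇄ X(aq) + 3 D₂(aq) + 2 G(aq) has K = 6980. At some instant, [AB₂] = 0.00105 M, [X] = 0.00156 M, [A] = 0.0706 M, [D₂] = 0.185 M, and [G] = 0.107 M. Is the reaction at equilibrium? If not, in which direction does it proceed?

Q = [X]·[D₂]³·[G]² / ([AB₂]³·[A]) = (0.00156)·(0.185)³·(0.107)² / ((0.00105)³·(0.0706)) = 1380
Q = 1380 < K = 6980, so the forward reaction proceeds.

forward (toward products)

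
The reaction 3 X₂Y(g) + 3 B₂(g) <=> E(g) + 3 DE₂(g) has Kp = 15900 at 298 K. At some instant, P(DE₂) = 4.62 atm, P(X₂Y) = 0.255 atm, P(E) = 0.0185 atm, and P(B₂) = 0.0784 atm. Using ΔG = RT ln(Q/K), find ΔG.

Qp = P(E)·P(DE₂)³ / (P(X₂Y)³·P(B₂)³) = (0.0185)·(4.62)³ / ((0.255)³·(0.0784)³) = 2.28×10⁵
ΔG = RT ln(Qp/Kp) = (8.314 J mol⁻¹ K⁻¹)(298 K) × ln(2.28×10⁵/15900)
   = (2.478 kJ/mol)(2.663) = 6.60 kJ/mol
ΔG > 0, so the forward reaction is non-spontaneous (proceeds in reverse).

ΔG = 6.60 kJ/mol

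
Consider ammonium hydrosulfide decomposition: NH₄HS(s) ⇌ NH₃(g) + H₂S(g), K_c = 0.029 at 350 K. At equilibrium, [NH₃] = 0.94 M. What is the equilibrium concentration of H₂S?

[H₂S] = 0.031 M

(NH₄HS is a pure solid — omitted from K_c.)
At equilibrium, K_c = [NH₃]·[H₂S] = 0.029.
(0.94)·([H₂S]) = 0.029
[H₂S] = 0.0309 = 0.031 M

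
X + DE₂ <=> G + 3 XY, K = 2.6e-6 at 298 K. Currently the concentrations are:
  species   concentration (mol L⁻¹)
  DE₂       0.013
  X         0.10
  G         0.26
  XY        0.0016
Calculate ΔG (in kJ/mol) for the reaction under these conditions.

ΔG = -2.86 kJ/mol

Q = [G]·[XY]³ / ([X]·[DE₂]) = (0.26)·(0.0016)³ / ((0.10)·(0.013)) = 8.19e-7
ΔG = RT ln(Q/K) = (8.314 J mol⁻¹ K⁻¹)(298 K) × ln(8.19e-7/2.6e-6)
   = (2.478 kJ/mol)(-1.155) = -2.86 kJ/mol
ΔG < 0, so the forward reaction is spontaneous (proceeds forward).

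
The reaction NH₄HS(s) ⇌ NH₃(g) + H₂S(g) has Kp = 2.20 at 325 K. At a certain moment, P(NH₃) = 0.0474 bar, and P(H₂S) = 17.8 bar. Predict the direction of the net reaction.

(NH₄HS is a pure solid — omitted from Qp.)
Qp = P(NH₃)·P(H₂S) = (0.0474)·(17.8) = 0.844
Qp = 0.844 < Kp = 2.20, so the forward reaction proceeds.

to the right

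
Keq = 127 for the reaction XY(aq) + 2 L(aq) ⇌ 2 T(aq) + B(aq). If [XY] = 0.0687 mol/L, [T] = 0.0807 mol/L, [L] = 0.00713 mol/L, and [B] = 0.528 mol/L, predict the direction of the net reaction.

Q = [T]²·[B] / ([XY]·[L]²) = (0.0807)²·(0.528) / ((0.0687)·(0.00713)²) = 985
Q = 985 > Keq = 127, so the reverse reaction proceeds.

reverse (toward reactants)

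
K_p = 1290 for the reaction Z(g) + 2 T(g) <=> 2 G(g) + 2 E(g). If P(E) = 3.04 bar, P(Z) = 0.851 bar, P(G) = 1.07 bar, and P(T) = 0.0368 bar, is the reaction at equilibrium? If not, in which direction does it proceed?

Q_p = P(G)²·P(E)² / (P(Z)·P(T)²) = (1.07)²·(3.04)² / ((0.851)·(0.0368)²) = 9180
Q_p = 9180 > K_p = 1290, so the reverse reaction proceeds.

reverse (toward reactants)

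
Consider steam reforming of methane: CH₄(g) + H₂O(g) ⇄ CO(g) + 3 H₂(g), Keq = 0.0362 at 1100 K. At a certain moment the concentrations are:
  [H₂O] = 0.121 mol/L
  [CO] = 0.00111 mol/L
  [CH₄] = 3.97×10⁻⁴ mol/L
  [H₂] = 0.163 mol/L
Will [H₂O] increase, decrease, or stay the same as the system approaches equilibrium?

Q = [CO]·[H₂]³ / ([CH₄]·[H₂O]) = (0.00111)·(0.163)³ / ((3.97×10⁻⁴)·(0.121)) = 0.100
Q = 0.100 > Keq = 0.0362: net reverse reaction.
H₂O is a reactant, so it increases.

increase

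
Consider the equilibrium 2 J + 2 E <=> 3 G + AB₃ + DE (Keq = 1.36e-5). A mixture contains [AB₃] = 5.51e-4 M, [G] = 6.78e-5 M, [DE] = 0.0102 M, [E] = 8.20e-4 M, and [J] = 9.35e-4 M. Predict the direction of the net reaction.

to the right

Q = [G]³·[AB₃]·[DE] / ([J]²·[E]²) = (6.78e-5)³·(5.51e-4)·(0.0102) / ((9.35e-4)²·(8.20e-4)²) = 2.98e-6
Q = 2.98e-6 < Keq = 1.36e-5, so the forward reaction proceeds.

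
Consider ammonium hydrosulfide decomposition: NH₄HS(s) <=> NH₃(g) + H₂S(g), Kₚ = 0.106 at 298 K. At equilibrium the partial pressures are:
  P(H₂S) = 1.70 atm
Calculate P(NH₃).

P(NH₃) = 0.0624 atm

(NH₄HS is a pure solid — omitted from Kₚ.)
At equilibrium, Kₚ = P(NH₃)·P(H₂S) = 0.106.
(P(NH₃))·(1.70) = 0.106
P(NH₃) = 0.0624 atm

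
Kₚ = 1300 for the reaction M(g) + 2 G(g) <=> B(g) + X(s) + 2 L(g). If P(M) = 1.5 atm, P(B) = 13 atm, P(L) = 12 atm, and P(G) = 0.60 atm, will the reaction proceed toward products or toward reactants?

toward reactants

(X is a pure solid — omitted from Qₚ.)
Qₚ = P(B)·P(L)² / (P(M)·P(G)²) = (13)·(12)² / ((1.5)·(0.60)²) = 3500
Qₚ = 3500 > Kₚ = 1300, so the reverse reaction proceeds.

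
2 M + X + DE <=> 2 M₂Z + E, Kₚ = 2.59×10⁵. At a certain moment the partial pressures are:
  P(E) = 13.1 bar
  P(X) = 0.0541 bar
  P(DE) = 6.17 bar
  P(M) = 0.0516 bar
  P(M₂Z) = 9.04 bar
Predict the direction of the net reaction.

in the reverse direction

Qₚ = P(M₂Z)²·P(E) / (P(M)²·P(X)·P(DE)) = (9.04)²·(13.1) / ((0.0516)²·(0.0541)·(6.17)) = 1.20×10⁶
Qₚ = 1.20×10⁶ > Kₚ = 2.59×10⁵, so the reverse reaction proceeds.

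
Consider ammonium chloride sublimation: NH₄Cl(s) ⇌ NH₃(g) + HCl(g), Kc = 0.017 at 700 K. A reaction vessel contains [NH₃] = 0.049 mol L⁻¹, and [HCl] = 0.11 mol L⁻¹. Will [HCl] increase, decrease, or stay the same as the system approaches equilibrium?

(NH₄Cl is a pure solid — omitted from Qc.)
Qc = [NH₃]·[HCl] = (0.049)·(0.11) = 0.0054
Qc = 0.0054 < Kc = 0.017: net forward reaction.
HCl is a product, so it increases.

increase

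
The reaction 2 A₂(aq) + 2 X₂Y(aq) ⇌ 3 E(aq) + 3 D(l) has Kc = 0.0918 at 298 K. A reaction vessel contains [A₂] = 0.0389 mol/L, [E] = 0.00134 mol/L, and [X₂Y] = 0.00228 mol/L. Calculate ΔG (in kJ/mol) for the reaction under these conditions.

(D is a pure liquid — omitted from Qc.)
Qc = [E]³ / ([A₂]²·[X₂Y]²) = (0.00134)³ / ((0.0389)²·(0.00228)²) = 0.306
ΔG = RT ln(Qc/Kc) = (8.314 J mol⁻¹ K⁻¹)(298 K) × ln(0.306/0.0918)
   = (2.478 kJ/mol)(1.204) = 2.98 kJ/mol
ΔG > 0, so the forward reaction is non-spontaneous (proceeds in reverse).

ΔG = 2.98 kJ/mol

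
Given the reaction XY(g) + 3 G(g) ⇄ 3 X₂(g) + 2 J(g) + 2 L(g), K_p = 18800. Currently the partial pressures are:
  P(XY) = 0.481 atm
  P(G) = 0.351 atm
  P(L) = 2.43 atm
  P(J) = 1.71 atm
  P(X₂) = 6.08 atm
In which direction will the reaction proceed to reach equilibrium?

in the reverse direction

Q_p = P(X₂)³·P(J)²·P(L)² / (P(XY)·P(G)³) = (6.08)³·(1.71)²·(2.43)² / ((0.481)·(0.351)³) = 1.87×10⁵
Q_p = 1.87×10⁵ > K_p = 18800, so the reverse reaction proceeds.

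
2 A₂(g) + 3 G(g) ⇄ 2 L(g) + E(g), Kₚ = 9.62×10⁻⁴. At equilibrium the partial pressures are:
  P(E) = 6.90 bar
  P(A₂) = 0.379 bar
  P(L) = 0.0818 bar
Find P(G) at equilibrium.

At equilibrium, Kₚ = P(L)²·P(E) / (P(A₂)²·P(G)³) = 9.62×10⁻⁴.
(0.0818)²·(6.90) / ((0.379)²·(P(G))³) = 9.62×10⁻⁴
P(G)³ = 334 ⇒ P(G) = 6.94 bar

P(G) = 6.94 bar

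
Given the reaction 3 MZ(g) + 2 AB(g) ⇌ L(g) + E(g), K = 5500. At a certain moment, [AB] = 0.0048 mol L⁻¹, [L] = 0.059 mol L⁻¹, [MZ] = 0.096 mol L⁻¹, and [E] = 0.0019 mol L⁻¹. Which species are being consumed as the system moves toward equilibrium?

none (at equilibrium)

Q = [L]·[E] / ([MZ]³·[AB]²) = (0.059)·(0.0019) / ((0.096)³·(0.0048)²) = 5500
Q = 5500 = K; the system is at equilibrium.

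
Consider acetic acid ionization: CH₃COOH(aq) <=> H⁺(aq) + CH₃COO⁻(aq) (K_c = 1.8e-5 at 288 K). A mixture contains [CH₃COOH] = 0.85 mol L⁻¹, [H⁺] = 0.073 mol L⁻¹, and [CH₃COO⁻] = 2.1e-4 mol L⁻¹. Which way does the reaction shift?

Q_c = [H⁺]·[CH₃COO⁻] / [CH₃COOH] = (0.073)·(2.1e-4) / (0.85) = 1.8e-5
Q_c = 1.8e-5 = K_c, so the system is already at equilibrium.

neither direction; the system is at equilibrium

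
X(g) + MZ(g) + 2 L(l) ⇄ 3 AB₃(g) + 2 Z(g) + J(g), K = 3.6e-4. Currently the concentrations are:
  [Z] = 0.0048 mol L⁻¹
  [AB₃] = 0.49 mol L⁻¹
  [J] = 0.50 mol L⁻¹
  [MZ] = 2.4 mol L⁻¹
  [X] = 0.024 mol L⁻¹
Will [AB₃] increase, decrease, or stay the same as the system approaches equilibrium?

increase

(L is a pure liquid — omitted from Q.)
Q = [AB₃]³·[Z]²·[J] / ([X]·[MZ]) = (0.49)³·(0.0048)²·(0.50) / ((0.024)·(2.4)) = 2.4e-5
Q = 2.4e-5 < K = 3.6e-4: net forward reaction.
AB₃ is a product, so it increases.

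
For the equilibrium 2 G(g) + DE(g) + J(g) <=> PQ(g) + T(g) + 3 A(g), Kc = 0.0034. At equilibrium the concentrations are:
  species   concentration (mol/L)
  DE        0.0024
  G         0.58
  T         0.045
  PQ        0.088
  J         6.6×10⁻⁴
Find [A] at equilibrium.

At equilibrium, Kc = [PQ]·[T]·[A]³ / ([G]²·[DE]·[J]) = 0.0034.
(0.088)·(0.045)·([A])³ / ((0.58)²·(0.0024)·(6.6×10⁻⁴)) = 0.0034
[A]³ = 4.58×10⁻⁷ ⇒ [A] = 0.0077 mol/L

[A] = 0.0077 mol/L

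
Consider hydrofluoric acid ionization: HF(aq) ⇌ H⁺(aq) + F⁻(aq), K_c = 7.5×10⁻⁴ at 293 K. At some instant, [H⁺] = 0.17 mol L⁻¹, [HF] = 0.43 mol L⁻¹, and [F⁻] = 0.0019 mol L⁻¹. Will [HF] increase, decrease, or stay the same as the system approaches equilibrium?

stay the same

Q_c = [H⁺]·[F⁻] / [HF] = (0.17)·(0.0019) / (0.43) = 7.5×10⁻⁴
Q_c = 7.5×10⁻⁴ = K_c; the system is at equilibrium.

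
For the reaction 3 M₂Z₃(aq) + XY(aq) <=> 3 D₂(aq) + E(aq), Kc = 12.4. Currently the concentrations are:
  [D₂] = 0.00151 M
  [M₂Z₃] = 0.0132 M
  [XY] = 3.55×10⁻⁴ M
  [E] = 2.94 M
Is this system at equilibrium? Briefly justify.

Qc = [D₂]³·[E] / ([M₂Z₃]³·[XY]) = (0.00151)³·(2.94) / ((0.0132)³·(3.55×10⁻⁴)) = 12.4
Qc = 12.4 = Kc; the system is at equilibrium.

yes, at equilibrium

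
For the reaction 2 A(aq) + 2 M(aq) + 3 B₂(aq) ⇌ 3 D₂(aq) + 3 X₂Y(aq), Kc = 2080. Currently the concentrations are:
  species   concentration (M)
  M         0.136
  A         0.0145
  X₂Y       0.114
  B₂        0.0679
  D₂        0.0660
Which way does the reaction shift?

to the right

Qc = [D₂]³·[X₂Y]³ / ([A]²·[M]²·[B₂]³) = (0.0660)³·(0.114)³ / ((0.0145)²·(0.136)²·(0.0679)³) = 350
Qc = 350 < Kc = 2080, so the forward reaction proceeds.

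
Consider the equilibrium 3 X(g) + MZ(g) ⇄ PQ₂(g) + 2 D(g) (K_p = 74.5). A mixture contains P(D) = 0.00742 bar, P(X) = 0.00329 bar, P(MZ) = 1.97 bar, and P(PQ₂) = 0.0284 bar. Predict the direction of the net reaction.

Q_p = P(PQ₂)·P(D)² / (P(X)³·P(MZ)) = (0.0284)·(0.00742)² / ((0.00329)³·(1.97)) = 22.3
Q_p = 22.3 < K_p = 74.5, so the forward reaction proceeds.

toward products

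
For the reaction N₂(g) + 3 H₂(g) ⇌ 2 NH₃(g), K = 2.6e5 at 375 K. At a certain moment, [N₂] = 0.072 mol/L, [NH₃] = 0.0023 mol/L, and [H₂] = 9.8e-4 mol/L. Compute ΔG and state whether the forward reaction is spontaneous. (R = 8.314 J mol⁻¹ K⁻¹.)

Q = [NH₃]² / ([N₂]·[H₂]³) = (0.0023)² / ((0.072)·(9.8e-4)³) = 78100
ΔG = RT ln(Q/K) = (8.314 J mol⁻¹ K⁻¹)(375 K) × ln(78100/2.6e5)
   = (3.118 kJ/mol)(-1.203) = -3.75 kJ/mol
ΔG < 0, so the forward reaction is spontaneous (proceeds forward).

ΔG = -3.75 kJ/mol; the forward reaction is spontaneous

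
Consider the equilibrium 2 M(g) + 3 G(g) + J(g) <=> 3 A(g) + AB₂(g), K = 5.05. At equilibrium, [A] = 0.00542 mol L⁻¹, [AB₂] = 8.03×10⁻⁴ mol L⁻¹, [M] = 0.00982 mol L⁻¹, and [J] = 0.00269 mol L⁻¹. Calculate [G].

[G] = 0.0460 mol L⁻¹

At equilibrium, K = [A]³·[AB₂] / ([M]²·[G]³·[J]) = 5.05.
(0.00542)³·(8.03×10⁻⁴) / ((0.00982)²·([G])³·(0.00269)) = 5.05
[G]³ = 9.76×10⁻⁵ ⇒ [G] = 0.0460 mol L⁻¹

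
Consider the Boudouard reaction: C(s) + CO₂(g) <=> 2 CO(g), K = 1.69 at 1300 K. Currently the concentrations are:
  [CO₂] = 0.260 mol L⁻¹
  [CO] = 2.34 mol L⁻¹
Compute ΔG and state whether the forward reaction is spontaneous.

ΔG = 27.3 kJ/mol; the forward reaction is non-spontaneous

(C is a pure solid — omitted from Q.)
Q = [CO]² / [CO₂] = (2.34)² / (0.260) = 21.1
ΔG = RT ln(Q/K) = (8.314 J mol⁻¹ K⁻¹)(1300 K) × ln(21.1/1.69)
   = (10.81 kJ/mol)(2.525) = 27.3 kJ/mol
ΔG > 0, so the forward reaction is non-spontaneous (proceeds in reverse).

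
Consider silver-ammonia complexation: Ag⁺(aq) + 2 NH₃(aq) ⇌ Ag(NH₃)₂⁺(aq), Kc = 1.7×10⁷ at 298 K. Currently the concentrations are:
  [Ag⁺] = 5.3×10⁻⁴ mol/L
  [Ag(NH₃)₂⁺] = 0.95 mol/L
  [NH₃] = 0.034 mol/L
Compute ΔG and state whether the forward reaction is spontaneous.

ΔG = -5.93 kJ/mol; the forward reaction is spontaneous

Qc = [Ag(NH₃)₂⁺] / ([Ag⁺]·[NH₃]²) = (0.95) / ((5.3×10⁻⁴)·(0.034)²) = 1.55×10⁶
ΔG = RT ln(Qc/Kc) = (8.314 J mol⁻¹ K⁻¹)(298 K) × ln(1.55×10⁶/1.7×10⁷)
   = (2.478 kJ/mol)(-2.395) = -5.93 kJ/mol
ΔG < 0, so the forward reaction is spontaneous (proceeds forward).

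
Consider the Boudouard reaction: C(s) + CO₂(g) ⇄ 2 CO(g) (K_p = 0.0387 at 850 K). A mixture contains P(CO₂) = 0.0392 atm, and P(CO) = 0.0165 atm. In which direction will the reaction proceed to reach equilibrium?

(C is a pure solid — omitted from Q_p.)
Q_p = P(CO)² / P(CO₂) = (0.0165)² / (0.0392) = 0.00695
Q_p = 0.00695 < K_p = 0.0387, so the forward reaction proceeds.

toward products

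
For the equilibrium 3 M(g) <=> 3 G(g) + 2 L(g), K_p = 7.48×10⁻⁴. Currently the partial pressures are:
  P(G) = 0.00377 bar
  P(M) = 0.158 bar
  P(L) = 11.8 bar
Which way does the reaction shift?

to the left

Q_p = P(G)³·P(L)² / P(M)³ = (0.00377)³·(11.8)² / (0.158)³ = 0.00189
Q_p = 0.00189 > K_p = 7.48×10⁻⁴, so the reverse reaction proceeds.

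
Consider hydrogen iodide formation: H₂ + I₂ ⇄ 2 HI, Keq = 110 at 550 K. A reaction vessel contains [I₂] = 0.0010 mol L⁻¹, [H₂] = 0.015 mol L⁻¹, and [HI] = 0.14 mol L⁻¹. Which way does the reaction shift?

Q = [HI]² / ([H₂]·[I₂]) = (0.14)² / ((0.015)·(0.0010)) = 1300
Q = 1300 > Keq = 110, so the reverse reaction proceeds.

reverse (toward reactants)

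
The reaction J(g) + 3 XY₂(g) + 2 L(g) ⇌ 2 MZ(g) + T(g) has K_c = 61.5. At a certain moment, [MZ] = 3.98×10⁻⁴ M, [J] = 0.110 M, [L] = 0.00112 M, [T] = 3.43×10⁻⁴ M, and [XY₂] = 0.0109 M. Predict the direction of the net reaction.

in the reverse direction

Q_c = [MZ]²·[T] / ([J]·[XY₂]³·[L]²) = (3.98×10⁻⁴)²·(3.43×10⁻⁴) / ((0.110)·(0.0109)³·(0.00112)²) = 304
Q_c = 304 > K_c = 61.5, so the reverse reaction proceeds.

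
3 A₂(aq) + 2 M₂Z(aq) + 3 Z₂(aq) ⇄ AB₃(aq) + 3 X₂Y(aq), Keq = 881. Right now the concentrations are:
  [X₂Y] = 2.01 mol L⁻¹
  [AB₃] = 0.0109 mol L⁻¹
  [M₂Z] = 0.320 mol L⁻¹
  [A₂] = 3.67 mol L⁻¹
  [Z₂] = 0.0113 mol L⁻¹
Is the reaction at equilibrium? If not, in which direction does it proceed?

to the left

Q = [AB₃]·[X₂Y]³ / ([A₂]³·[M₂Z]²·[Z₂]³) = (0.0109)·(2.01)³ / ((3.67)³·(0.320)²·(0.0113)³) = 12100
Q = 12100 > Keq = 881, so the reverse reaction proceeds.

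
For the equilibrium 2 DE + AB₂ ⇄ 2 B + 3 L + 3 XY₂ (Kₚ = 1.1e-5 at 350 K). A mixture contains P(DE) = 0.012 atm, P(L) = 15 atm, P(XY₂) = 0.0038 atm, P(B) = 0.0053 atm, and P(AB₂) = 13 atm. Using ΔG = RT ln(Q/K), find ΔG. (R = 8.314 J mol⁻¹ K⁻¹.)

Qₚ = P(B)²·P(L)³·P(XY₂)³ / (P(DE)²·P(AB₂)) = (0.0053)²·(15)³·(0.0038)³ / ((0.012)²·(13)) = 2.78e-6
ΔG = RT ln(Qₚ/Kₚ) = (8.314 J mol⁻¹ K⁻¹)(350 K) × ln(2.78e-6/1.1e-5)
   = (2.910 kJ/mol)(-1.375) = -4.00 kJ/mol
ΔG < 0, so the forward reaction is spontaneous (proceeds forward).

ΔG = -4.00 kJ/mol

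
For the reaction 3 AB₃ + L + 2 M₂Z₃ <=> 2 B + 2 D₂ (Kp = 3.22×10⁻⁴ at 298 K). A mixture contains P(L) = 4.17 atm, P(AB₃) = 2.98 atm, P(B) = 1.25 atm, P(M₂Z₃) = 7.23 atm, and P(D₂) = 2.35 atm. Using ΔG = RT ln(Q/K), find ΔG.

ΔG = 3.81 kJ/mol

Qp = P(B)²·P(D₂)² / (P(AB₃)³·P(L)·P(M₂Z₃)²) = (1.25)²·(2.35)² / ((2.98)³·(4.17)·(7.23)²) = 0.00150
ΔG = RT ln(Qp/Kp) = (8.314 J mol⁻¹ K⁻¹)(298 K) × ln(0.00150/3.22×10⁻⁴)
   = (2.478 kJ/mol)(1.539) = 3.81 kJ/mol
ΔG > 0, so the forward reaction is non-spontaneous (proceeds in reverse).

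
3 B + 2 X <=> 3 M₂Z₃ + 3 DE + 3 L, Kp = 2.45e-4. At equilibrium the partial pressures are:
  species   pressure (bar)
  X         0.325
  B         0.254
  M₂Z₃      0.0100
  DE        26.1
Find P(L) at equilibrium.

At equilibrium, Kp = P(M₂Z₃)³·P(DE)³·P(L)³ / (P(B)³·P(X)²) = 2.45e-4.
(0.0100)³·(26.1)³·(P(L))³ / ((0.254)³·(0.325)²) = 2.45e-4
P(L)³ = 2.39e-5 ⇒ P(L) = 0.0288 bar

P(L) = 0.0288 bar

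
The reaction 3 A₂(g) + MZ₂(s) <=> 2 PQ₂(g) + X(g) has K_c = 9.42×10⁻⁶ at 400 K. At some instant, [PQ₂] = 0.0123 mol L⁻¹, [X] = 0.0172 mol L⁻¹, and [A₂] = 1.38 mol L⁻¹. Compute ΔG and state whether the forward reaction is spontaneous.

(MZ₂ is a pure solid — omitted from Q_c.)
Q_c = [PQ₂]²·[X] / [A₂]³ = (0.0123)²·(0.0172) / (1.38)³ = 9.90×10⁻⁷
ΔG = RT ln(Q_c/K_c) = (8.314 J mol⁻¹ K⁻¹)(400 K) × ln(9.90×10⁻⁷/9.42×10⁻⁶)
   = (3.326 kJ/mol)(-2.253) = -7.49 kJ/mol
ΔG < 0, so the forward reaction is spontaneous (proceeds forward).

ΔG = -7.49 kJ/mol; the forward reaction is spontaneous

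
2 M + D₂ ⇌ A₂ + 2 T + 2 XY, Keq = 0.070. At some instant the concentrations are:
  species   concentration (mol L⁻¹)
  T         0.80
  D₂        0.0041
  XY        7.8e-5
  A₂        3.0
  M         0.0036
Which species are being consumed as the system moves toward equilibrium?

Q = [A₂]·[T]²·[XY]² / ([M]²·[D₂]) = (3.0)·(0.80)²·(7.8e-5)² / ((0.0036)²·(0.0041)) = 0.22
Q = 0.22 > Keq = 0.070: net reverse reaction.

A₂, T, XY (products)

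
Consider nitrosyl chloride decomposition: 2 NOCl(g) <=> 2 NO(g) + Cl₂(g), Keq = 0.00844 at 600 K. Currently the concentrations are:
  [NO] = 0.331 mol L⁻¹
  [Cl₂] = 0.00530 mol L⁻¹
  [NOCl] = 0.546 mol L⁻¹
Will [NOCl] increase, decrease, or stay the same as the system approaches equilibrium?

Q = [NO]²·[Cl₂] / [NOCl]² = (0.331)²·(0.00530) / (0.546)² = 0.00195
Q = 0.00195 < Keq = 0.00844: net forward reaction.
NOCl is a reactant, so it decreases.

decrease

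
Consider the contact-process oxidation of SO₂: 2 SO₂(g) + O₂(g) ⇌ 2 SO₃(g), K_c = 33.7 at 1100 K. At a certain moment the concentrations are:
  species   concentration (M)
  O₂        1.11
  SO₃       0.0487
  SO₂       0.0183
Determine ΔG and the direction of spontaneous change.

Q_c = [SO₃]² / ([SO₂]²·[O₂]) = (0.0487)² / ((0.0183)²·(1.11)) = 6.38
ΔG = RT ln(Q_c/K_c) = (8.314 J mol⁻¹ K⁻¹)(1100 K) × ln(6.38/33.7)
   = (9.145 kJ/mol)(-1.664) = -15.2 kJ/mol
ΔG < 0, so the forward reaction is spontaneous (proceeds forward).

ΔG = -15.2 kJ/mol; the forward reaction is spontaneous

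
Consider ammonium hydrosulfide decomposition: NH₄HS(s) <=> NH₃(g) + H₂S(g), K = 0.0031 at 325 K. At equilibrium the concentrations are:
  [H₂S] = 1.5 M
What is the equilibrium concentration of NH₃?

[NH₃] = 0.0021 M

(NH₄HS is a pure solid — omitted from K.)
At equilibrium, K = [NH₃]·[H₂S] = 0.0031.
([NH₃])·(1.5) = 0.0031
[NH₃] = 0.00207 = 0.0021 M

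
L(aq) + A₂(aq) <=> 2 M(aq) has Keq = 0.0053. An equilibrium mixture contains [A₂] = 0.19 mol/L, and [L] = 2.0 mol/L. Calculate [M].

[M] = 0.045 mol/L

At equilibrium, Keq = [M]² / ([L]·[A₂]) = 0.0053.
([M])² / ((2.0)·(0.19)) = 0.0053
[M]² = 0.00201 ⇒ [M] = 0.045 mol/L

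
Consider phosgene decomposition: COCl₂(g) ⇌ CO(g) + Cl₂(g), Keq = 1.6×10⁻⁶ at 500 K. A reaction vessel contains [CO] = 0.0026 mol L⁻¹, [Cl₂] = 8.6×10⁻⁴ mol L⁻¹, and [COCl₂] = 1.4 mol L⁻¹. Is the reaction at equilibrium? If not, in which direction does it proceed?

neither direction; the system is at equilibrium

Q = [CO]·[Cl₂] / [COCl₂] = (0.0026)·(8.6×10⁻⁴) / (1.4) = 1.6×10⁻⁶
Q = 1.6×10⁻⁶ = Keq, so the system is already at equilibrium.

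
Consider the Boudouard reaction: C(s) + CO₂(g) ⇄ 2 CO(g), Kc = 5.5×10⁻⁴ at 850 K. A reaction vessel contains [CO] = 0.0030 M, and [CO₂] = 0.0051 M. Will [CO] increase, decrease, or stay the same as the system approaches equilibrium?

(C is a pure solid — omitted from Qc.)
Qc = [CO]² / [CO₂] = (0.0030)² / (0.0051) = 0.0018
Qc = 0.0018 > Kc = 5.5×10⁻⁴: net reverse reaction.
CO is a product, so it decreases.

decrease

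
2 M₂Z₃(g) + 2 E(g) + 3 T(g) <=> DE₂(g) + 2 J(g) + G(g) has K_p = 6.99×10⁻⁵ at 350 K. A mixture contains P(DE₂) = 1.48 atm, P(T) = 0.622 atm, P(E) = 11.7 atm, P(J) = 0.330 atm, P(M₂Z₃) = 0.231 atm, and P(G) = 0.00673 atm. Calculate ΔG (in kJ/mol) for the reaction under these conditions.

ΔG = 6.34 kJ/mol

Q_p = P(DE₂)·P(J)²·P(G) / (P(M₂Z₃)²·P(E)²·P(T)³) = (1.48)·(0.330)²·(0.00673) / ((0.231)²·(11.7)²·(0.622)³) = 6.17×10⁻⁴
ΔG = RT ln(Q_p/K_p) = (8.314 J mol⁻¹ K⁻¹)(350 K) × ln(6.17×10⁻⁴/6.99×10⁻⁵)
   = (2.910 kJ/mol)(2.178) = 6.34 kJ/mol
ΔG > 0, so the forward reaction is non-spontaneous (proceeds in reverse).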